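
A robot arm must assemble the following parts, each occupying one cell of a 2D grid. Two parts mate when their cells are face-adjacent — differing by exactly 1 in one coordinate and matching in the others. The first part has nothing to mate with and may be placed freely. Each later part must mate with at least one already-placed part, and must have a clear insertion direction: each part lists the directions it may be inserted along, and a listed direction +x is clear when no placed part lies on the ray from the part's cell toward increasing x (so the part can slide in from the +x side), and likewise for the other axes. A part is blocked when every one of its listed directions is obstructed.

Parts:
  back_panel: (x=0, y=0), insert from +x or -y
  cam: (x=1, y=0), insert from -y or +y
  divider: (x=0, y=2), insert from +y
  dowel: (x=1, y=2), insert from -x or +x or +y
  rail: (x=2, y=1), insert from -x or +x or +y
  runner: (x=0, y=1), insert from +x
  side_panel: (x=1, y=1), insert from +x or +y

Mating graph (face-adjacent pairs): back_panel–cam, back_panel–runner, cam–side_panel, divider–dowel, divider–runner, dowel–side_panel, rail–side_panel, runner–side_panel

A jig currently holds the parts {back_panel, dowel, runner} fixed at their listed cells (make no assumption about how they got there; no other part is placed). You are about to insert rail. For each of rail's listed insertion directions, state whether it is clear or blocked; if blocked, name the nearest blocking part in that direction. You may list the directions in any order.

+x: clear; +y: clear; -x: blocked by runner

-x: nearest on ray is runner@(0, 1) ⇒ blocked
+x: ray from rail(2, 1) has no placed part ⇒ clear
+y: ray from rail(2, 1) has no placed part ⇒ clear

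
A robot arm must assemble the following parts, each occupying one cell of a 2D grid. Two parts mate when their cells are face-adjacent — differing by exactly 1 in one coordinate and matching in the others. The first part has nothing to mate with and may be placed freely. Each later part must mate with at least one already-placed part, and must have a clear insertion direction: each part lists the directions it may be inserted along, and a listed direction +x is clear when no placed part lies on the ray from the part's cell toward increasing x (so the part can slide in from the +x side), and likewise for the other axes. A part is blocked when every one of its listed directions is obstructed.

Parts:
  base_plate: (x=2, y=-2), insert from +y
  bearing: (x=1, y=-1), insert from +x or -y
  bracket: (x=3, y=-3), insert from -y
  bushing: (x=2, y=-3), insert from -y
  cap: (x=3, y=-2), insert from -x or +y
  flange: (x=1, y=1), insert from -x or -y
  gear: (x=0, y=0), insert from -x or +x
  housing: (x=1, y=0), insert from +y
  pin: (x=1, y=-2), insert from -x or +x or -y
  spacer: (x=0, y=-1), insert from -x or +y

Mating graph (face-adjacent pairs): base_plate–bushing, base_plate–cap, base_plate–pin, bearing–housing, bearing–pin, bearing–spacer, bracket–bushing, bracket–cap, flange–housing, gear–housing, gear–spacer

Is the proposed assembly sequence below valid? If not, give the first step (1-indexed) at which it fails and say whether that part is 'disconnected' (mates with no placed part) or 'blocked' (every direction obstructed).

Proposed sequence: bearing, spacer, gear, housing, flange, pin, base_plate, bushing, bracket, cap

Valid

1. bearing@(1, -1) [+x clear] — {bearing}
2. spacer@(0, -1) [-x clear] — {bearing, spacer}
3. gear@(0, 0) [-x clear] — {bearing, gear, spacer}
4. housing@(1, 0) [+y clear] — {bearing, gear, housing, spacer}
5. flange@(1, 1) [-x clear] — {bearing, flange, gear, housing, spacer}
6. pin@(1, -2) [-x clear] — {bearing, flange, gear, housing, pin, spacer}
7. base_plate@(2, -2) [+y clear] — {base_plate, bearing, flange, gear, housing, pin, spacer}
8. bushing@(2, -3) [-y clear] — {base_plate, bearing, bushing, flange, gear, housing, pin, spacer}
9. bracket@(3, -3) [-y clear] — {base_plate, bearing, bracket, bushing, flange, gear, housing, pin, spacer}
10. cap@(3, -2) [+y clear] — {base_plate, bearing, bracket, bushing, cap, flange, gear, housing, pin, spacer}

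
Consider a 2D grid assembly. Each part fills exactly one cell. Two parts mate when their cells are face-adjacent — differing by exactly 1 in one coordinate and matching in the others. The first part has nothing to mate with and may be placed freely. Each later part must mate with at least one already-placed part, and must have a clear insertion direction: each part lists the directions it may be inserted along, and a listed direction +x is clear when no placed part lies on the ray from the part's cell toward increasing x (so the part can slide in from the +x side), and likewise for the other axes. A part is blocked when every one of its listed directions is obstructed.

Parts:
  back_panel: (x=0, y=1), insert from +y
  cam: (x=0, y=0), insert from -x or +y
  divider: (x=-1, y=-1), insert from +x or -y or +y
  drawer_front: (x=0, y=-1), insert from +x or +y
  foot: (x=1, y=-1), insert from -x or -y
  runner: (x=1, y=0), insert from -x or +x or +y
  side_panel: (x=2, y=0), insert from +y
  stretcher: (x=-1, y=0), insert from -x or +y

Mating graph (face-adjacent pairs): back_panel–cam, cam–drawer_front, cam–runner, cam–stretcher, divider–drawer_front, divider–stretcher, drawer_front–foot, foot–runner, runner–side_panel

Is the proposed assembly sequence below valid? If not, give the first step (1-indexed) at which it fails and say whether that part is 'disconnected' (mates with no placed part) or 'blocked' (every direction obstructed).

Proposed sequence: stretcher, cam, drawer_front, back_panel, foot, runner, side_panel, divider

1. stretcher@(-1, 0) [-x clear] — {stretcher}
2. cam@(0, 0) [+y clear] — {cam, stretcher}
3. drawer_front@(0, -1) [+x clear] — {cam, drawer_front, stretcher}
4. back_panel@(0, 1) [+y clear] — {back_panel, cam, drawer_front, stretcher}
5. foot@(1, -1) [-y clear] — {back_panel, cam, drawer_front, foot, stretcher}
6. runner@(1, 0) [+x clear] — {back_panel, cam, drawer_front, foot, runner, stretcher}
7. side_panel@(2, 0) [+y clear] — {back_panel, cam, drawer_front, foot, runner, side_panel, stretcher}
8. divider@(-1, -1) [-y clear] — {back_panel, cam, divider, drawer_front, foot, runner, side_panel, stretcher}

Valid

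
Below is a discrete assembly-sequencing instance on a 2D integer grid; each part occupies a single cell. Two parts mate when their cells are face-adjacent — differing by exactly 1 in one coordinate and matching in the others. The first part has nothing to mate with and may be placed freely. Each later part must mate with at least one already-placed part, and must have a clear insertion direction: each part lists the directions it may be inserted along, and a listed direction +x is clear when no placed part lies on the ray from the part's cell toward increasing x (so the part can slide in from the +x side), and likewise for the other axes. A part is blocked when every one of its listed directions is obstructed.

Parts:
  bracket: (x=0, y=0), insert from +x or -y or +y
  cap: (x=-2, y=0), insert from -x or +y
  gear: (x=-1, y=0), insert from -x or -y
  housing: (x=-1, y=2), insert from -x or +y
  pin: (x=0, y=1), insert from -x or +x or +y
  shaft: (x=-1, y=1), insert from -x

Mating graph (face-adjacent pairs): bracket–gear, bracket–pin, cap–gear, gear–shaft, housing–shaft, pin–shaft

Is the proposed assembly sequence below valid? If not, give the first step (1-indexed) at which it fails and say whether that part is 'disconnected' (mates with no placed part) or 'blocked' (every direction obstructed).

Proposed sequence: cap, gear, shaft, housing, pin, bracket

Valid

1. cap@(-2, 0) [-x clear] — {cap}
2. gear@(-1, 0) [-y clear] — {cap, gear}
3. shaft@(-1, 1) [-x clear] — {cap, gear, shaft}
4. housing@(-1, 2) [-x clear] — {cap, gear, housing, shaft}
5. pin@(0, 1) [+x clear] — {cap, gear, housing, pin, shaft}
6. bracket@(0, 0) [+x clear] — {bracket, cap, gear, housing, pin, shaft}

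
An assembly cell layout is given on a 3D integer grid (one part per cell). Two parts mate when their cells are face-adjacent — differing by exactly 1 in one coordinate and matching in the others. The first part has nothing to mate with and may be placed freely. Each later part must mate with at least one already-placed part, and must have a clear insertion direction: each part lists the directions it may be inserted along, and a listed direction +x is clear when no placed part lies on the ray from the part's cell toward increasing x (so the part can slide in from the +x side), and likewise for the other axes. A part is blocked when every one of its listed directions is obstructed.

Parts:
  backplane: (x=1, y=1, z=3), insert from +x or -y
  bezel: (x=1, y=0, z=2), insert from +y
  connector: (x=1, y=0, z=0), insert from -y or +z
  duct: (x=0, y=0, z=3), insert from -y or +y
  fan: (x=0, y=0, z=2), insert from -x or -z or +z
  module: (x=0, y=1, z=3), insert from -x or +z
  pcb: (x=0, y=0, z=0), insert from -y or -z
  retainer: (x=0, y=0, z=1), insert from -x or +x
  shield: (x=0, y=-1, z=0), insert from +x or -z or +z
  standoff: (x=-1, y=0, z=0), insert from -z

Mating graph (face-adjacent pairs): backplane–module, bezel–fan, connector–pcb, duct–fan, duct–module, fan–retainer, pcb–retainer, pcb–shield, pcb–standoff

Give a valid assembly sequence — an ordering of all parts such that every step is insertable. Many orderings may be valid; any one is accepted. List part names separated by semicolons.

fan; retainer; duct; module; backplane; bezel; pcb; shield; connector; standoff

1. fan@(0, 0, 2) [-x clear] — {fan}
2. retainer@(0, 0, 1) [-x clear] — {fan, retainer}
3. duct@(0, 0, 3) [-y clear] — {duct, fan, retainer}
4. module@(0, 1, 3) [-x clear] — {duct, fan, module, retainer}
5. backplane@(1, 1, 3) [+x clear] — {backplane, duct, fan, module, retainer}
6. bezel@(1, 0, 2) [+y clear] — {backplane, bezel, duct, fan, module, retainer}
7. pcb@(0, 0, 0) [-y clear] — {backplane, bezel, duct, fan, module, pcb, retainer}
8. shield@(0, -1, 0) [+x clear] — {backplane, bezel, duct, fan, module, pcb, retainer, shield}
9. connector@(1, 0, 0) [-y clear] — {backplane, bezel, connector, duct, fan, module, pcb, retainer, shield}
10. standoff@(-1, 0, 0) [-z clear] — {backplane, bezel, connector, duct, fan, module, pcb, retainer, shield, standoff}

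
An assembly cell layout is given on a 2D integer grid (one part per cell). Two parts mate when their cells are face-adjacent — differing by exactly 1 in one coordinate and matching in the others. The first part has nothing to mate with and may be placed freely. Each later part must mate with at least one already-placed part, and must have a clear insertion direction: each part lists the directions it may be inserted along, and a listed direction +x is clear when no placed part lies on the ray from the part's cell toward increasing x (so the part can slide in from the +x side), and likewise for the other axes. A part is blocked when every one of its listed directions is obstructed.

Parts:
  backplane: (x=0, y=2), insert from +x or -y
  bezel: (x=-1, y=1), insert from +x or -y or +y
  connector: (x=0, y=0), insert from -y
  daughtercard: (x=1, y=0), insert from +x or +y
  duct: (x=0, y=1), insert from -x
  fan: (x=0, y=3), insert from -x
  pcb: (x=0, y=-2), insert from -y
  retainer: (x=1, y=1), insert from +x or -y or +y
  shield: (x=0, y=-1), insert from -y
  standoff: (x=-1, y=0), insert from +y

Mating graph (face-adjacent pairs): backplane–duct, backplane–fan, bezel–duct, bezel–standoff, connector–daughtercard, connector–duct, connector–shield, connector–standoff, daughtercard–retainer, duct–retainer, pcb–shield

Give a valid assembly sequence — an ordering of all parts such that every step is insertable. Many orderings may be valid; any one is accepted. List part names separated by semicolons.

duct; connector; daughtercard; shield; backplane; fan; retainer; pcb; standoff; bezel

1. duct@(0, 1) [-x clear] — {duct}
2. connector@(0, 0) [-y clear] — {connector, duct}
3. daughtercard@(1, 0) [+x clear] — {connector, daughtercard, duct}
4. shield@(0, -1) [-y clear] — {connector, daughtercard, duct, shield}
5. backplane@(0, 2) [+x clear] — {backplane, connector, daughtercard, duct, shield}
6. fan@(0, 3) [-x clear] — {backplane, connector, daughtercard, duct, fan, shield}
7. retainer@(1, 1) [+x clear] — {backplane, connector, daughtercard, duct, fan, retainer, shield}
8. pcb@(0, -2) [-y clear] — {backplane, connector, daughtercard, duct, fan, pcb, retainer, shield}
9. standoff@(-1, 0) [+y clear] — {backplane, connector, daughtercard, duct, fan, pcb, retainer, shield, standoff}
10. bezel@(-1, 1) [+y clear] — {backplane, bezel, connector, daughtercard, duct, fan, pcb, retainer, shield, standoff}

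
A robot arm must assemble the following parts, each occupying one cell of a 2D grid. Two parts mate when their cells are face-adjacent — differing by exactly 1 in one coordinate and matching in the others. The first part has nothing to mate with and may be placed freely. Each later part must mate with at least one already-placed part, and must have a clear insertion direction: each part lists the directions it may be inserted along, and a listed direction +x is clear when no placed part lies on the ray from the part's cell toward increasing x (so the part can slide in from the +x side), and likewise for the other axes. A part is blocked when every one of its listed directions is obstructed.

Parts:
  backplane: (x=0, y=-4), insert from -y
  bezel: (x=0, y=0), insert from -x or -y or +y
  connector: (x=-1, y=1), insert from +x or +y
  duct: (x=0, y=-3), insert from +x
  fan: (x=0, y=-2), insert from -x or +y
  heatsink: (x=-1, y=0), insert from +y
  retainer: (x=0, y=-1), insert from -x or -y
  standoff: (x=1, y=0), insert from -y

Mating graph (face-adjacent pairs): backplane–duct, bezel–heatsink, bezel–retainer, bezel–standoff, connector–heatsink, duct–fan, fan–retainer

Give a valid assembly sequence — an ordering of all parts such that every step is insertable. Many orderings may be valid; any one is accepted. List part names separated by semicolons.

1. bezel@(0, 0) [-x clear] — {bezel}
2. heatsink@(-1, 0) [+y clear] — {bezel, heatsink}
3. standoff@(1, 0) [-y clear] — {bezel, heatsink, standoff}
4. connector@(-1, 1) [+x clear] — {bezel, connector, heatsink, standoff}
5. retainer@(0, -1) [-x clear] — {bezel, connector, heatsink, retainer, standoff}
6. fan@(0, -2) [-x clear] — {bezel, connector, fan, heatsink, retainer, standoff}
7. duct@(0, -3) [+x clear] — {bezel, connector, duct, fan, heatsink, retainer, standoff}
8. backplane@(0, -4) [-y clear] — {backplane, bezel, connector, duct, fan, heatsink, retainer, standoff}

bezel; heatsink; standoff; connector; retainer; fan; duct; backplane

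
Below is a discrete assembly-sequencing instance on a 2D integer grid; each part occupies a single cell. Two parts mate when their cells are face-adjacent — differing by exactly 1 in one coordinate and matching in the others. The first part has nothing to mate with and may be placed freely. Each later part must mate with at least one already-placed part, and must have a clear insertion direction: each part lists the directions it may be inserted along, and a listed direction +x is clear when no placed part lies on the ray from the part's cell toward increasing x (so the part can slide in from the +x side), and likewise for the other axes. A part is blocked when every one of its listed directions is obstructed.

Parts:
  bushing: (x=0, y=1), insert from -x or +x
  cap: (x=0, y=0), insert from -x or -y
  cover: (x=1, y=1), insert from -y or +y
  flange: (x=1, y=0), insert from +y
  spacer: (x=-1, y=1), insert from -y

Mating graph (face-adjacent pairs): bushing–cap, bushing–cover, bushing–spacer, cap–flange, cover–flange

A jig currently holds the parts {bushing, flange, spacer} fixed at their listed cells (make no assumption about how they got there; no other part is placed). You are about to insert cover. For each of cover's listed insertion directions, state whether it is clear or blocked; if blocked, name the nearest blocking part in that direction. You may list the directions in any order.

-y: nearest on ray is flange@(1, 0) ⇒ blocked
+y: ray from cover(1, 1) has no placed part ⇒ clear

+y: clear; -y: blocked by flange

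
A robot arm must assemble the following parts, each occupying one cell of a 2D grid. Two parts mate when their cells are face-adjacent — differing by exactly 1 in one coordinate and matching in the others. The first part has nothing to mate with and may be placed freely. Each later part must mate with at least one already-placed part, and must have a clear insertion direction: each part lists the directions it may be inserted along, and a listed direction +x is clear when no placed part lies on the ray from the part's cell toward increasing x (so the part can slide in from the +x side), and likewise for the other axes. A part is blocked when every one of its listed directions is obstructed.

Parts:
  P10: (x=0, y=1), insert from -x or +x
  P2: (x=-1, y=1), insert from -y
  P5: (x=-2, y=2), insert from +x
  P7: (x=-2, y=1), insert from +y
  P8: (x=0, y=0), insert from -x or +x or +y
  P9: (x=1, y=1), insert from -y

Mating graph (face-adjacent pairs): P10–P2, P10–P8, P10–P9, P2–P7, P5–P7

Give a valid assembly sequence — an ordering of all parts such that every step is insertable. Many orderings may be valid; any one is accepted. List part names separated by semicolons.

1. P10@(0, 1) [-x clear] — {P10}
2. P8@(0, 0) [-x clear] — {P10, P8}
3. P2@(-1, 1) [-y clear] — {P10, P2, P8}
4. P9@(1, 1) [-y clear] — {P10, P2, P8, P9}
5. P7@(-2, 1) [+y clear] — {P10, P2, P7, P8, P9}
6. P5@(-2, 2) [+x clear] — {P10, P2, P5, P7, P8, P9}

P10; P8; P2; P9; P7; P5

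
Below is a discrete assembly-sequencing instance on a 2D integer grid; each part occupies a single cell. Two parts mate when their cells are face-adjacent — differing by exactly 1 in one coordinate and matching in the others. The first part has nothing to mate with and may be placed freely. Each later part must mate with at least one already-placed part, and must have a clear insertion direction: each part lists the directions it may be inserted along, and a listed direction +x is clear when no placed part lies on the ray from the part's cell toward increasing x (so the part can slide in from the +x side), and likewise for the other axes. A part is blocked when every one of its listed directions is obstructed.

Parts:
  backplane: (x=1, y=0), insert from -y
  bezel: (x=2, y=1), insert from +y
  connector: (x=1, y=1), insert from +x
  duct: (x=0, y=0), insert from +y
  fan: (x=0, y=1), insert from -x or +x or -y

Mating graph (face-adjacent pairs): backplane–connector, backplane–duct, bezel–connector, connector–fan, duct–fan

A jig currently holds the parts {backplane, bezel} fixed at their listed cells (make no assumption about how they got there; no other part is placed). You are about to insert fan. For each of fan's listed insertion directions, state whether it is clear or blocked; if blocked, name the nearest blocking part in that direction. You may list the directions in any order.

+x: blocked by bezel; -x: clear; -y: clear

-x: ray from fan(0, 1) has no placed part ⇒ clear
+x: nearest on ray is bezel@(2, 1) ⇒ blocked
-y: ray from fan(0, 1) has no placed part ⇒ clear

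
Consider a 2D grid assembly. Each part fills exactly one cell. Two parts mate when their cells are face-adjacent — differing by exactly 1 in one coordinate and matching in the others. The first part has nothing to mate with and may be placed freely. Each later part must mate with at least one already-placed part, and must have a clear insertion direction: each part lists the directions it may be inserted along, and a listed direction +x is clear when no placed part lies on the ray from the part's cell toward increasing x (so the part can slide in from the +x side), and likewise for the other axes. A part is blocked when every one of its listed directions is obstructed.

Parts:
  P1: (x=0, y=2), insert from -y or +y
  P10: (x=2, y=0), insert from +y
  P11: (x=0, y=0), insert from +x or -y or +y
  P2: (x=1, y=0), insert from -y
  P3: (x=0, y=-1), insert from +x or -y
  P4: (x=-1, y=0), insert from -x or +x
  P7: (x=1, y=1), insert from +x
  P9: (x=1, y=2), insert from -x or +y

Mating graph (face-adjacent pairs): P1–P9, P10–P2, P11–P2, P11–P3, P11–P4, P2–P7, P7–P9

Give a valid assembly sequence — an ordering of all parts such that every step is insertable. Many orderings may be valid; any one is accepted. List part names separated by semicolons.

P2; P10; P7; P9; P1; P11; P3; P4

1. P2@(1, 0) [-y clear] — {P2}
2. P10@(2, 0) [+y clear] — {P10, P2}
3. P7@(1, 1) [+x clear] — {P10, P2, P7}
4. P9@(1, 2) [-x clear] — {P10, P2, P7, P9}
5. P1@(0, 2) [-y clear] — {P1, P10, P2, P7, P9}
6. P11@(0, 0) [-y clear] — {P1, P10, P11, P2, P7, P9}
7. P3@(0, -1) [+x clear] — {P1, P10, P11, P2, P3, P7, P9}
8. P4@(-1, 0) [-x clear] — {P1, P10, P11, P2, P3, P4, P7, P9}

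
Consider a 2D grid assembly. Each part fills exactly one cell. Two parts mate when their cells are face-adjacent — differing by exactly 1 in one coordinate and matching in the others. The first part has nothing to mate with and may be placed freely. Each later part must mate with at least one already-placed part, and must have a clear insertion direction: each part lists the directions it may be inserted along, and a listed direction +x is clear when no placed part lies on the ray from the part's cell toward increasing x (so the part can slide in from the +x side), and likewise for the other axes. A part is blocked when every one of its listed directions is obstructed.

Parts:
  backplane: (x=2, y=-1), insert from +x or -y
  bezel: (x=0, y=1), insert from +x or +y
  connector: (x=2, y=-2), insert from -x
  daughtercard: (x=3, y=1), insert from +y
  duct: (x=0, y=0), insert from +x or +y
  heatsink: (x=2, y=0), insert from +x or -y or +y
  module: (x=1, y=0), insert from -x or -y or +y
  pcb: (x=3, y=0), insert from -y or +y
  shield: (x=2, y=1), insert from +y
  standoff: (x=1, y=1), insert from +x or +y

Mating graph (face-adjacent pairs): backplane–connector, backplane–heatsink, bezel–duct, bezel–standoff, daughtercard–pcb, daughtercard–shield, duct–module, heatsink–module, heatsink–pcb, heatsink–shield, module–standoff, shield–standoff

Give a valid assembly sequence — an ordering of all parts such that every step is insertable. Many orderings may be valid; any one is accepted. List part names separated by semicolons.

daughtercard; pcb; heatsink; backplane; connector; shield; standoff; module; duct; bezel

1. daughtercard@(3, 1) [+y clear] — {daughtercard}
2. pcb@(3, 0) [-y clear] — {daughtercard, pcb}
3. heatsink@(2, 0) [-y clear] — {daughtercard, heatsink, pcb}
4. backplane@(2, -1) [+x clear] — {backplane, daughtercard, heatsink, pcb}
5. connector@(2, -2) [-x clear] — {backplane, connector, daughtercard, heatsink, pcb}
6. shield@(2, 1) [+y clear] — {backplane, connector, daughtercard, heatsink, pcb, shield}
7. standoff@(1, 1) [+y clear] — {backplane, connector, daughtercard, heatsink, pcb, shield, standoff}
8. module@(1, 0) [-x clear] — {backplane, connector, daughtercard, heatsink, module, pcb, shield, standoff}
9. duct@(0, 0) [+y clear] — {backplane, connector, daughtercard, duct, heatsink, module, pcb, shield, standoff}
10. bezel@(0, 1) [+y clear] — {backplane, bezel, connector, daughtercard, duct, heatsink, module, pcb, shield, standoff}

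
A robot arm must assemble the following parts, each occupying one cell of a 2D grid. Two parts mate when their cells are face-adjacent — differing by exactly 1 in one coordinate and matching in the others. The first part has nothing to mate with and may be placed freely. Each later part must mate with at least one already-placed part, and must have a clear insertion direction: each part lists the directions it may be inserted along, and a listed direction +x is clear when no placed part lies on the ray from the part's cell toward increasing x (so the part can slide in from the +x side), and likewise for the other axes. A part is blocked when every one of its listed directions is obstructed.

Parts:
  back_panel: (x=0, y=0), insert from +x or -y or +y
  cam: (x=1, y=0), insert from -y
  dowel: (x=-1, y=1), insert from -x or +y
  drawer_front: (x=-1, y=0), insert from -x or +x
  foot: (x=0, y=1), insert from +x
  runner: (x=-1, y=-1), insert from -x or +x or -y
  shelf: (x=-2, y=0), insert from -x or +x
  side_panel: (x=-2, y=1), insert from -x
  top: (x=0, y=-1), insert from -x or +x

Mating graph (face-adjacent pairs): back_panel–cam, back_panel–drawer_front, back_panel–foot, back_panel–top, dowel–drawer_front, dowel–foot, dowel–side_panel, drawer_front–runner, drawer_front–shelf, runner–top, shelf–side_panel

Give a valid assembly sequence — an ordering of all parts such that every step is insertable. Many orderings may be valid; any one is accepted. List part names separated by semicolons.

top; runner; drawer_front; back_panel; foot; dowel; side_panel; shelf; cam

1. top@(0, -1) [-x clear] — {top}
2. runner@(-1, -1) [-x clear] — {runner, top}
3. drawer_front@(-1, 0) [-x clear] — {drawer_front, runner, top}
4. back_panel@(0, 0) [+x clear] — {back_panel, drawer_front, runner, top}
5. foot@(0, 1) [+x clear] — {back_panel, drawer_front, foot, runner, top}
6. dowel@(-1, 1) [-x clear] — {back_panel, dowel, drawer_front, foot, runner, top}
7. side_panel@(-2, 1) [-x clear] — {back_panel, dowel, drawer_front, foot, runner, side_panel, top}
8. shelf@(-2, 0) [-x clear] — {back_panel, dowel, drawer_front, foot, runner, shelf, side_panel, top}
9. cam@(1, 0) [-y clear] — {back_panel, cam, dowel, drawer_front, foot, runner, shelf, side_panel, top}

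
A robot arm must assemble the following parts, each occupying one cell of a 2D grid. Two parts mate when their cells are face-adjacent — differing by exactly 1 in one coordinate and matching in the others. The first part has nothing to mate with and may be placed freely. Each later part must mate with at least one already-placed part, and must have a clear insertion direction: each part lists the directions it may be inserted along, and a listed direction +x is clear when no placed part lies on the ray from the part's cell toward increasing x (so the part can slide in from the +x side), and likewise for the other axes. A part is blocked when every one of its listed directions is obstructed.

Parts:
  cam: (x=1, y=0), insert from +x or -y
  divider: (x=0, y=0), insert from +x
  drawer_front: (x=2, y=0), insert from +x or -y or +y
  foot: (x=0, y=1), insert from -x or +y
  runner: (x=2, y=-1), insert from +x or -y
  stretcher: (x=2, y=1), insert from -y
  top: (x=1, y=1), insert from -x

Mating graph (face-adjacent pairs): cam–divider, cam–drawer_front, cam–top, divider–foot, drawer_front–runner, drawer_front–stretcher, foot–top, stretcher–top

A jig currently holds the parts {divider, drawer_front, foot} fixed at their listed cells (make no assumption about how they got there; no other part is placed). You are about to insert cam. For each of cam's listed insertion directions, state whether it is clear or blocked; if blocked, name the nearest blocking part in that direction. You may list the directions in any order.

+x: blocked by drawer_front; -y: clear

+x: nearest on ray is drawer_front@(2, 0) ⇒ blocked
-y: ray from cam(1, 0) has no placed part ⇒ clear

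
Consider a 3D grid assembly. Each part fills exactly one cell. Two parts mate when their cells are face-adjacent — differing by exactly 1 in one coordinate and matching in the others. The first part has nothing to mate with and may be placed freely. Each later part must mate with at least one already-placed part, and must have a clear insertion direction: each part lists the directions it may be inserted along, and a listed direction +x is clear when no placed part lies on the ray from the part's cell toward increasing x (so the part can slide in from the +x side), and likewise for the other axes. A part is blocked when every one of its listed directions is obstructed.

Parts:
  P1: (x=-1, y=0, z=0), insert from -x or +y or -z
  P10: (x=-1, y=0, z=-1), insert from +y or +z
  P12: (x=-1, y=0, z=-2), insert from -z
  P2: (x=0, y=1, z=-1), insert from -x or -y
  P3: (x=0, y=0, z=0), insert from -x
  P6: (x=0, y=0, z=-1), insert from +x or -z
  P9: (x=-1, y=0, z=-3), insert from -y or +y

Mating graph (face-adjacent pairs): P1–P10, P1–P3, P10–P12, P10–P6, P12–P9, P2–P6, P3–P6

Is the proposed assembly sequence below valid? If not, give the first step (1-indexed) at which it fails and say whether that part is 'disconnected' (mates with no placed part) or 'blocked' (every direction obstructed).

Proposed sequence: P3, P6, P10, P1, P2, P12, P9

1. P3@(0, 0, 0) [-x clear] — {P3}
2. P6@(0, 0, -1) [+x clear] — {P3, P6}
3. P10@(-1, 0, -1) [+y clear] — {P10, P3, P6}
4. P1@(-1, 0, 0) [-x clear] — {P1, P10, P3, P6}
5. P2@(0, 1, -1) [-x clear] — {P1, P10, P2, P3, P6}
6. P12@(-1, 0, -2) [-z clear] — {P1, P10, P12, P2, P3, P6}
7. P9@(-1, 0, -3) [-y clear] — {P1, P10, P12, P2, P3, P6, P9}

Valid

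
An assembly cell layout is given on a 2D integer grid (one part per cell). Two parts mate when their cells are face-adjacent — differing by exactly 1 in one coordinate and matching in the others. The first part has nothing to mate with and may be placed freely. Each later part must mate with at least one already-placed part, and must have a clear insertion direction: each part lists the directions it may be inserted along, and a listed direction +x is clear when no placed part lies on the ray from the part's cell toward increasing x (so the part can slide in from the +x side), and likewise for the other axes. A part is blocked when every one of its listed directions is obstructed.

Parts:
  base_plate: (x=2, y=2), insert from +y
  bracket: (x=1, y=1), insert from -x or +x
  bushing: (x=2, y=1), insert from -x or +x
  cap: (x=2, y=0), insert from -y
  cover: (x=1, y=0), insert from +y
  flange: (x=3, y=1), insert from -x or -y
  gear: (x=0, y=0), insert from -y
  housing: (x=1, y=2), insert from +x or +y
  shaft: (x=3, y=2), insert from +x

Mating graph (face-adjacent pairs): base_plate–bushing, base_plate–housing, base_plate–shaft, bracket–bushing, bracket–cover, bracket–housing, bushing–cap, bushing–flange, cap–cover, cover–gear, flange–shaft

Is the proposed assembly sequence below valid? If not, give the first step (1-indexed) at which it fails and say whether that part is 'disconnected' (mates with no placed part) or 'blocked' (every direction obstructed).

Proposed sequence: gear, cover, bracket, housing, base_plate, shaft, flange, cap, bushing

1. gear@(0, 0) [-y clear] — {gear}
2. cover@(1, 0) [+y clear] — {cover, gear}
3. bracket@(1, 1) [-x clear] — {bracket, cover, gear}
4. housing@(1, 2) [+x clear] — {bracket, cover, gear, housing}
5. base_plate@(2, 2) [+y clear] — {base_plate, bracket, cover, gear, housing}
6. shaft@(3, 2) [+x clear] — {base_plate, bracket, cover, gear, housing, shaft}
7. flange@(3, 1) [-y clear] — {base_plate, bracket, cover, flange, gear, housing, shaft}
8. cap@(2, 0) [-y clear] — {base_plate, bracket, cap, cover, flange, gear, housing, shaft}
9. bushing@(2, 1) — -x/+x all obstructed ⇒ blocked

Invalid at step 9 (blocked)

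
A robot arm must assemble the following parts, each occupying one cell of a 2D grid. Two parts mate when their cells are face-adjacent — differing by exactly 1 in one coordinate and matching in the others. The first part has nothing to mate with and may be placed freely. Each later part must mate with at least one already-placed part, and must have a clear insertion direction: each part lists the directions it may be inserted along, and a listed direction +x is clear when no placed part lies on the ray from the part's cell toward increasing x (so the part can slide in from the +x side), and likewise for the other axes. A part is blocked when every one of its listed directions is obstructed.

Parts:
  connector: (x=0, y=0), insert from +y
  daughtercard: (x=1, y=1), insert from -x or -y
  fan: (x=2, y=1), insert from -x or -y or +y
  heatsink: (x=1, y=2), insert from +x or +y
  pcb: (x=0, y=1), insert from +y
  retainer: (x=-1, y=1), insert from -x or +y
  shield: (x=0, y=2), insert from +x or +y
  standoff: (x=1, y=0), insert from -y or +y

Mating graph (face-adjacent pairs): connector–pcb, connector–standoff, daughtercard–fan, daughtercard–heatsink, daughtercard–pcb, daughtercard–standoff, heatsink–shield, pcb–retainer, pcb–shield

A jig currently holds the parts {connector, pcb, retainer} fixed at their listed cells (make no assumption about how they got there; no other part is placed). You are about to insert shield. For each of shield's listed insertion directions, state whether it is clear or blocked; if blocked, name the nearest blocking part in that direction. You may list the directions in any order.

+x: ray from shield(0, 2) has no placed part ⇒ clear
+y: ray from shield(0, 2) has no placed part ⇒ clear

+x: clear; +y: clear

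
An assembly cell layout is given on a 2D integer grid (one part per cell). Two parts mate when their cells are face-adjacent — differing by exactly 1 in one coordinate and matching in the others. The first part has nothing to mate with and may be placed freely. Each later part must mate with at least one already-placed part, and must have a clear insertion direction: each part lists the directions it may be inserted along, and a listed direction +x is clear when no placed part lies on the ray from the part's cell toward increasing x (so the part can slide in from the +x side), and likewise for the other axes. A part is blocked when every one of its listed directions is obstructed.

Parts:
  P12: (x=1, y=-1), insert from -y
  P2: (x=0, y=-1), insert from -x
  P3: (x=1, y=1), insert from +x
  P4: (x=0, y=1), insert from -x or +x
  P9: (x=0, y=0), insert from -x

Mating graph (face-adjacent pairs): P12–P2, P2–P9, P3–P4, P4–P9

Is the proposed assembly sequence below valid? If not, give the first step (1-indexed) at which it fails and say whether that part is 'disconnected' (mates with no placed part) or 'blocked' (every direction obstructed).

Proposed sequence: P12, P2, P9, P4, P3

Valid

1. P12@(1, -1) [-y clear] — {P12}
2. P2@(0, -1) [-x clear] — {P12, P2}
3. P9@(0, 0) [-x clear] — {P12, P2, P9}
4. P4@(0, 1) [-x clear] — {P12, P2, P4, P9}
5. P3@(1, 1) [+x clear] — {P12, P2, P3, P4, P9}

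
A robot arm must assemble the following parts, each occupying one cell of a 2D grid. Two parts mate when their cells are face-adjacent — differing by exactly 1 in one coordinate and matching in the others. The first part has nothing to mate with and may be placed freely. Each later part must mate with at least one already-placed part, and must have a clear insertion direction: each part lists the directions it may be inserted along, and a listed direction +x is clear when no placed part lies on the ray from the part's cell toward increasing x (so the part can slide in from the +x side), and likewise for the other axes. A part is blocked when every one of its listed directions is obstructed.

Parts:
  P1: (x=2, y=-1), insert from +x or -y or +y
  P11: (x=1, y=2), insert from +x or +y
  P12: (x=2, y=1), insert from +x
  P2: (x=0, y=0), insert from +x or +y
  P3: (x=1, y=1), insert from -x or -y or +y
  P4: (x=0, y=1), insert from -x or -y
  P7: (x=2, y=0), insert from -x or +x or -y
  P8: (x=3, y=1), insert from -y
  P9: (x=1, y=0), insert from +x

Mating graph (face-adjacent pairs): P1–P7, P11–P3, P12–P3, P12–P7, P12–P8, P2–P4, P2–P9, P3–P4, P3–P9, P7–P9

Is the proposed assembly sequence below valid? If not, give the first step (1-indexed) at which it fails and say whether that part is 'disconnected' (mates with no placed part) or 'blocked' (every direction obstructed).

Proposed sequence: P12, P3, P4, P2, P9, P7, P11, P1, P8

1. P12@(2, 1) [+x clear] — {P12}
2. P3@(1, 1) [-x clear] — {P12, P3}
3. P4@(0, 1) [-x clear] — {P12, P3, P4}
4. P2@(0, 0) [+x clear] — {P12, P2, P3, P4}
5. P9@(1, 0) [+x clear] — {P12, P2, P3, P4, P9}
6. P7@(2, 0) [+x clear] — {P12, P2, P3, P4, P7, P9}
7. P11@(1, 2) [+x clear] — {P11, P12, P2, P3, P4, P7, P9}
8. P1@(2, -1) [+x clear] — {P1, P11, P12, P2, P3, P4, P7, P9}
9. P8@(3, 1) [-y clear] — {P1, P11, P12, P2, P3, P4, P7, P8, P9}

Valid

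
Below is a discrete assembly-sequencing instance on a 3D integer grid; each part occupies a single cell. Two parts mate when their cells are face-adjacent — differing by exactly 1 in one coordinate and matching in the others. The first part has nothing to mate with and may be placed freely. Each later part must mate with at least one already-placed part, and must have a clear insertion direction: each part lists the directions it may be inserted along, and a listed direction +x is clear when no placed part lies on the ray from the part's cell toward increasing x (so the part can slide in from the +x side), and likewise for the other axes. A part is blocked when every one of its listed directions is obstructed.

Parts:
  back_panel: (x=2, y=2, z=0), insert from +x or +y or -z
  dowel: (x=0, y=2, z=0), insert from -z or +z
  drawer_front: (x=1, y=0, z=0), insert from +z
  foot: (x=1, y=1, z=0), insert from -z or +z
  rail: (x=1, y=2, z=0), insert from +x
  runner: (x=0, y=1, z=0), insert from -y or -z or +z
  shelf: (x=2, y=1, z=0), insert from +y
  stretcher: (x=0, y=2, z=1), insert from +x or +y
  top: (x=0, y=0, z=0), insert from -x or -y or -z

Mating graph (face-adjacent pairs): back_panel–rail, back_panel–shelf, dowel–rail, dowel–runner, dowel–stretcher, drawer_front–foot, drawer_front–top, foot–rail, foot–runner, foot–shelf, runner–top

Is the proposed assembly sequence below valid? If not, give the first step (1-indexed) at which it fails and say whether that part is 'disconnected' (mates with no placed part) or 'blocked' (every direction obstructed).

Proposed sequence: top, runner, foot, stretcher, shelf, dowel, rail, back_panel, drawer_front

1. top@(0, 0, 0) [-x clear] — {top}
2. runner@(0, 1, 0) [-z clear] — {runner, top}
3. foot@(1, 1, 0) [-z clear] — {foot, runner, top}
4. stretcher@(0, 2, 1) — no placed neighbour ⇒ disconnected

Invalid at step 4 (disconnected)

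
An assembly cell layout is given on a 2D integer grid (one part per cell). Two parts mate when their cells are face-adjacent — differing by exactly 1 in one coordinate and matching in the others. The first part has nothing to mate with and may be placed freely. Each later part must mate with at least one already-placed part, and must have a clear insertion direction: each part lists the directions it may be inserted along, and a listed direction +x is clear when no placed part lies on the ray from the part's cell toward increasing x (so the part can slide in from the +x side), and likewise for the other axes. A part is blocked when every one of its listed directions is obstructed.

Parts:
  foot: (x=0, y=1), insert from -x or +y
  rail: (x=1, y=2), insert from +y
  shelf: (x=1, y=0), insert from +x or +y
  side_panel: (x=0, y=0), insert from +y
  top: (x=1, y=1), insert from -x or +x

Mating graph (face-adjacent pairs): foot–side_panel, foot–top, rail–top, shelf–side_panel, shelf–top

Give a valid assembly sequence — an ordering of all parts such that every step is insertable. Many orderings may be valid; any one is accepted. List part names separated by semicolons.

rail; top; shelf; side_panel; foot

1. rail@(1, 2) [+y clear] — {rail}
2. top@(1, 1) [-x clear] — {rail, top}
3. shelf@(1, 0) [+x clear] — {rail, shelf, top}
4. side_panel@(0, 0) [+y clear] — {rail, shelf, side_panel, top}
5. foot@(0, 1) [-x clear] — {foot, rail, shelf, side_panel, top}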